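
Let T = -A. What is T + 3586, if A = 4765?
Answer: -1179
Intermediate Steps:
T = -4765 (T = -1*4765 = -4765)
T + 3586 = -4765 + 3586 = -1179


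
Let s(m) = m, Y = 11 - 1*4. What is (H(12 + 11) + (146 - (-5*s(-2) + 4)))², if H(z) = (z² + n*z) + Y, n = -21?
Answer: 34225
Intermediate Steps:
Y = 7 (Y = 11 - 4 = 7)
H(z) = 7 + z² - 21*z (H(z) = (z² - 21*z) + 7 = 7 + z² - 21*z)
(H(12 + 11) + (146 - (-5*s(-2) + 4)))² = ((7 + (12 + 11)² - 21*(12 + 11)) + (146 - (-5*(-2) + 4)))² = ((7 + 23² - 21*23) + (146 - (10 + 4)))² = ((7 + 529 - 483) + (146 - 1*14))² = (53 + (146 - 14))² = (53 + 132)² = 185² = 34225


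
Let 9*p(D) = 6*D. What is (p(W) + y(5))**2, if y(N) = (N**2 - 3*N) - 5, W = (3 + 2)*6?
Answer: 625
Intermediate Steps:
W = 30 (W = 5*6 = 30)
y(N) = -5 + N**2 - 3*N
p(D) = 2*D/3 (p(D) = (6*D)/9 = 2*D/3)
(p(W) + y(5))**2 = ((2/3)*30 + (-5 + 5**2 - 3*5))**2 = (20 + (-5 + 25 - 15))**2 = (20 + 5)**2 = 25**2 = 625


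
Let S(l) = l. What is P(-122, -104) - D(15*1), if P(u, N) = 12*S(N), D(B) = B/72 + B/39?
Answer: -389561/312 ≈ -1248.6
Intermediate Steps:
D(B) = 37*B/936 (D(B) = B*(1/72) + B*(1/39) = B/72 + B/39 = 37*B/936)
P(u, N) = 12*N
P(-122, -104) - D(15*1) = 12*(-104) - 37*15*1/936 = -1248 - 37*15/936 = -1248 - 1*185/312 = -1248 - 185/312 = -389561/312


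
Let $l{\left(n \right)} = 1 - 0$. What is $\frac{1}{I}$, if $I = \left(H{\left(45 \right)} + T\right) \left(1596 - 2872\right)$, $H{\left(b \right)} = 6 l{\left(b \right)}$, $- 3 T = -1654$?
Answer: $- \frac{3}{2133472} \approx -1.4062 \cdot 10^{-6}$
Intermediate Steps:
$T = \frac{1654}{3}$ ($T = \left(- \frac{1}{3}\right) \left(-1654\right) = \frac{1654}{3} \approx 551.33$)
$l{\left(n \right)} = 1$ ($l{\left(n \right)} = 1 + 0 = 1$)
$H{\left(b \right)} = 6$ ($H{\left(b \right)} = 6 \cdot 1 = 6$)
$I = - \frac{2133472}{3}$ ($I = \left(6 + \frac{1654}{3}\right) \left(1596 - 2872\right) = \frac{1672}{3} \left(-1276\right) = - \frac{2133472}{3} \approx -7.1116 \cdot 10^{5}$)
$\frac{1}{I} = \frac{1}{- \frac{2133472}{3}} = - \frac{3}{2133472}$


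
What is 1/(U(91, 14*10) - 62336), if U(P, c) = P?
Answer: -1/62245 ≈ -1.6066e-5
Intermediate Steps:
1/(U(91, 14*10) - 62336) = 1/(91 - 62336) = 1/(-62245) = -1/62245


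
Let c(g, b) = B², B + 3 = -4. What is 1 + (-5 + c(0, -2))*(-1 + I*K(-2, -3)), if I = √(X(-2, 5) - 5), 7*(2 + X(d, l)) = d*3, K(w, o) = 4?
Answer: -43 + 176*I*√385/7 ≈ -43.0 + 493.34*I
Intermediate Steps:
B = -7 (B = -3 - 4 = -7)
c(g, b) = 49 (c(g, b) = (-7)² = 49)
X(d, l) = -2 + 3*d/7 (X(d, l) = -2 + (d*3)/7 = -2 + (3*d)/7 = -2 + 3*d/7)
I = I*√385/7 (I = √((-2 + (3/7)*(-2)) - 5) = √((-2 - 6/7) - 5) = √(-20/7 - 5) = √(-55/7) = I*√385/7 ≈ 2.8031*I)
1 + (-5 + c(0, -2))*(-1 + I*K(-2, -3)) = 1 + (-5 + 49)*(-1 + (I*√385/7)*4) = 1 + 44*(-1 + 4*I*√385/7) = 1 + (-44 + 176*I*√385/7) = -43 + 176*I*√385/7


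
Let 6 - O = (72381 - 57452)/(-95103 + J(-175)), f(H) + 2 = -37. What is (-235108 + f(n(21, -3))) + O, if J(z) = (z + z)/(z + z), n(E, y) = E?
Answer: -22362364453/95102 ≈ -2.3514e+5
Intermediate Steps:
f(H) = -39 (f(H) = -2 - 37 = -39)
J(z) = 1 (J(z) = (2*z)/((2*z)) = (2*z)*(1/(2*z)) = 1)
O = 585541/95102 (O = 6 - (72381 - 57452)/(-95103 + 1) = 6 - 14929/(-95102) = 6 - 14929*(-1)/95102 = 6 - 1*(-14929/95102) = 6 + 14929/95102 = 585541/95102 ≈ 6.1570)
(-235108 + f(n(21, -3))) + O = (-235108 - 39) + 585541/95102 = -235147 + 585541/95102 = -22362364453/95102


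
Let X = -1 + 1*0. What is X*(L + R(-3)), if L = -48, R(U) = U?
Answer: 51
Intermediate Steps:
X = -1 (X = -1 + 0 = -1)
X*(L + R(-3)) = -(-48 - 3) = -1*(-51) = 51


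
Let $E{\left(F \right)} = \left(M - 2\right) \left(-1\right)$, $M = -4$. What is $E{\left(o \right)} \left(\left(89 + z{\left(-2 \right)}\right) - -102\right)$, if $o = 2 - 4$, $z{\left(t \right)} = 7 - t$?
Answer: $1200$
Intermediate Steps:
$o = -2$ ($o = 2 - 4 = -2$)
$E{\left(F \right)} = 6$ ($E{\left(F \right)} = \left(-4 - 2\right) \left(-1\right) = \left(-6\right) \left(-1\right) = 6$)
$E{\left(o \right)} \left(\left(89 + z{\left(-2 \right)}\right) - -102\right) = 6 \left(\left(89 + \left(7 - -2\right)\right) - -102\right) = 6 \left(\left(89 + \left(7 + 2\right)\right) + 102\right) = 6 \left(\left(89 + 9\right) + 102\right) = 6 \left(98 + 102\right) = 6 \cdot 200 = 1200$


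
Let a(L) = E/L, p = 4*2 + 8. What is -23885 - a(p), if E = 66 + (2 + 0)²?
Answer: -191115/8 ≈ -23889.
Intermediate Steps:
p = 16 (p = 8 + 8 = 16)
E = 70 (E = 66 + 2² = 66 + 4 = 70)
a(L) = 70/L
-23885 - a(p) = -23885 - 70/16 = -23885 - 1*35/8 = -23885 - 35/8 = -191115/8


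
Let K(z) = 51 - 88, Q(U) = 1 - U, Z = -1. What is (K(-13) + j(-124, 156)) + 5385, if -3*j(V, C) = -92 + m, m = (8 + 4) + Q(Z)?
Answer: 5374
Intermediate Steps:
m = 14 (m = (8 + 4) + (1 - 1*(-1)) = 12 + (1 + 1) = 12 + 2 = 14)
j(V, C) = 26 (j(V, C) = -(-92 + 14)/3 = -⅓*(-78) = 26)
K(z) = -37
(K(-13) + j(-124, 156)) + 5385 = (-37 + 26) + 5385 = -11 + 5385 = 5374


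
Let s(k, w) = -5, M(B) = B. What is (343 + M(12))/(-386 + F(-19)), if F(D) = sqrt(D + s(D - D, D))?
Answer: -13703/14902 - 71*I*sqrt(6)/14902 ≈ -0.91954 - 0.011671*I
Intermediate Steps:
F(D) = sqrt(-5 + D) (F(D) = sqrt(D - 5) = sqrt(-5 + D))
(343 + M(12))/(-386 + F(-19)) = (343 + 12)/(-386 + sqrt(-5 - 19)) = 355/(-386 + sqrt(-24)) = 355/(-386 + 2*I*sqrt(6))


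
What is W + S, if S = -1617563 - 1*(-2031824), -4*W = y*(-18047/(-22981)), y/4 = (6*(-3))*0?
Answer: 414261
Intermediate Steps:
y = 0 (y = 4*((6*(-3))*0) = 4*(-18*0) = 4*0 = 0)
W = 0 (W = -0*(-18047/(-22981)) = -0*(-18047*(-1/22981)) = -0*18047/22981 = -¼*0 = 0)
S = 414261 (S = -1617563 + 2031824 = 414261)
W + S = 0 + 414261 = 414261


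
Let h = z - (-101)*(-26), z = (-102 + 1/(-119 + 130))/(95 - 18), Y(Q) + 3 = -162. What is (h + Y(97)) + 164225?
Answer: 136733477/847 ≈ 1.6143e+5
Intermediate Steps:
Y(Q) = -165 (Y(Q) = -3 - 162 = -165)
z = -1121/847 (z = (-102 + 1/11)/77 = (-102 + 1/11)*(1/77) = -1121/11*1/77 = -1121/847 ≈ -1.3235)
h = -2225343/847 (h = -1121/847 - (-101)*(-26) = -1121/847 - 101*26 = -1121/847 - 2626 = -2225343/847 ≈ -2627.3)
(h + Y(97)) + 164225 = (-2225343/847 - 165) + 164225 = -2365098/847 + 164225 = 136733477/847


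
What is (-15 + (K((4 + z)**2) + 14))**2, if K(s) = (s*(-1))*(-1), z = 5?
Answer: 6400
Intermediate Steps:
K(s) = s (K(s) = -s*(-1) = s)
(-15 + (K((4 + z)**2) + 14))**2 = (-15 + ((4 + 5)**2 + 14))**2 = (-15 + (9**2 + 14))**2 = (-15 + (81 + 14))**2 = (-15 + 95)**2 = 80**2 = 6400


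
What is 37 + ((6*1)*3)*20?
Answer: 397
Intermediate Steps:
37 + ((6*1)*3)*20 = 37 + (6*3)*20 = 37 + 18*20 = 37 + 360 = 397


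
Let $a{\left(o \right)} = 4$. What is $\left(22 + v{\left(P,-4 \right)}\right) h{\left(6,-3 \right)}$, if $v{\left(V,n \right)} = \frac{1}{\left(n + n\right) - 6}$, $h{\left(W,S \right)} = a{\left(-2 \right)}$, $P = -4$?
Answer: $\frac{614}{7} \approx 87.714$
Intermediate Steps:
$h{\left(W,S \right)} = 4$
$v{\left(V,n \right)} = \frac{1}{-6 + 2 n}$ ($v{\left(V,n \right)} = \frac{1}{2 n - 6} = \frac{1}{-6 + 2 n}$)
$\left(22 + v{\left(P,-4 \right)}\right) h{\left(6,-3 \right)} = \left(22 + \frac{1}{2 \left(-3 - 4\right)}\right) 4 = \left(22 + \frac{1}{2 \left(-7\right)}\right) 4 = \left(22 + \frac{1}{2} \left(- \frac{1}{7}\right)\right) 4 = \left(22 - \frac{1}{14}\right) 4 = \frac{307}{14} \cdot 4 = \frac{614}{7}$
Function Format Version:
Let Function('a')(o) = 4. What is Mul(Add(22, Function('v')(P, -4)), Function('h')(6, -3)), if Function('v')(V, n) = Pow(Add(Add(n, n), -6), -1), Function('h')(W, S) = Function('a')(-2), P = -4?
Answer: Rational(614, 7) ≈ 87.714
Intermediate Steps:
Function('h')(W, S) = 4
Function('v')(V, n) = Pow(Add(-6, Mul(2, n)), -1) (Function('v')(V, n) = Pow(Add(Mul(2, n), -6), -1) = Pow(Add(-6, Mul(2, n)), -1))
Mul(Add(22, Function('v')(P, -4)), Function('h')(6, -3)) = Mul(Add(22, Mul(Rational(1, 2), Pow(Add(-3, -4), -1))), 4) = Mul(Add(22, Mul(Rational(1, 2), Pow(-7, -1))), 4) = Mul(Add(22, Mul(Rational(1, 2), Rational(-1, 7))), 4) = Mul(Add(22, Rational(-1, 14)), 4) = Mul(Rational(307, 14), 4) = Rational(614, 7)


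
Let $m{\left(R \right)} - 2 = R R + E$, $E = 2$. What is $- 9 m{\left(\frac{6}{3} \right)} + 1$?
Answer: $-71$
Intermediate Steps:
$m{\left(R \right)} = 4 + R^{2}$ ($m{\left(R \right)} = 2 + \left(R R + 2\right) = 2 + \left(R^{2} + 2\right) = 2 + \left(2 + R^{2}\right) = 4 + R^{2}$)
$- 9 m{\left(\frac{6}{3} \right)} + 1 = - 9 \left(4 + \left(\frac{6}{3}\right)^{2}\right) + 1 = - 9 \left(4 + \left(6 \cdot \frac{1}{3}\right)^{2}\right) + 1 = - 9 \left(4 + 2^{2}\right) + 1 = - 9 \left(4 + 4\right) + 1 = \left(-9\right) 8 + 1 = -72 + 1 = -71$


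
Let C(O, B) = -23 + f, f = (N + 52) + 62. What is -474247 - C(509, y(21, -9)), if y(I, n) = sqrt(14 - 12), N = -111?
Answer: -474227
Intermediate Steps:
y(I, n) = sqrt(2)
f = 3 (f = (-111 + 52) + 62 = -59 + 62 = 3)
C(O, B) = -20 (C(O, B) = -23 + 3 = -20)
-474247 - C(509, y(21, -9)) = -474247 - 1*(-20) = -474247 + 20 = -474227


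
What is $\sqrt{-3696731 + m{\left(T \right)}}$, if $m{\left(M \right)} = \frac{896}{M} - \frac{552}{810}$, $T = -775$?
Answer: $\frac{i \sqrt{7193934520311}}{1395} \approx 1922.7 i$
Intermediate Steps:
$m{\left(M \right)} = - \frac{92}{135} + \frac{896}{M}$ ($m{\left(M \right)} = \frac{896}{M} - \frac{92}{135} = - \frac{92}{135} + \frac{896}{M}$)
$\sqrt{-3696731 + m{\left(T \right)}} = \sqrt{-3696731 + \left(- \frac{92}{135} + \frac{896}{-775}\right)} = \sqrt{-3696731 + \left(- \frac{92}{135} + 896 \left(- \frac{1}{775}\right)\right)} = \sqrt{-3696731 - \frac{38452}{20925}} = \sqrt{- \frac{77354134627}{20925}} = \frac{i \sqrt{7193934520311}}{1395}$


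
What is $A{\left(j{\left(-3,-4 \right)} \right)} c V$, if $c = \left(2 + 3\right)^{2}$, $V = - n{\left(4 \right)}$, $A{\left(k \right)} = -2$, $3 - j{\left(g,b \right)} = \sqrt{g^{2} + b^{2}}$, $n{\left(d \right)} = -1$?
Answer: $-50$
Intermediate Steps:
$j{\left(g,b \right)} = 3 - \sqrt{b^{2} + g^{2}}$ ($j{\left(g,b \right)} = 3 - \sqrt{g^{2} + b^{2}} = 3 - \sqrt{b^{2} + g^{2}}$)
$V = 1$ ($V = \left(-1\right) \left(-1\right) = 1$)
$c = 25$ ($c = 5^{2} = 25$)
$A{\left(j{\left(-3,-4 \right)} \right)} c V = \left(-2\right) 25 \cdot 1 = \left(-50\right) 1 = -50$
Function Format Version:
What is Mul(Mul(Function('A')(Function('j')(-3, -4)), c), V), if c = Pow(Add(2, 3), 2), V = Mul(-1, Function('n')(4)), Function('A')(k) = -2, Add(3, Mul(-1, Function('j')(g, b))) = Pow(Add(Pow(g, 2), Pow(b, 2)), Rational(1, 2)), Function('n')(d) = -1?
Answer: -50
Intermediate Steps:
Function('j')(g, b) = Add(3, Mul(-1, Pow(Add(Pow(b, 2), Pow(g, 2)), Rational(1, 2)))) (Function('j')(g, b) = Add(3, Mul(-1, Pow(Add(Pow(g, 2), Pow(b, 2)), Rational(1, 2)))) = Add(3, Mul(-1, Pow(Add(Pow(b, 2), Pow(g, 2)), Rational(1, 2)))))
V = 1 (V = Mul(-1, -1) = 1)
c = 25 (c = Pow(5, 2) = 25)
Mul(Mul(Function('A')(Function('j')(-3, -4)), c), V) = Mul(Mul(-2, 25), 1) = Mul(-50, 1) = -50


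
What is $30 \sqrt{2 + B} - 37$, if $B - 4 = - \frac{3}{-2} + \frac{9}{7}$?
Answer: $-37 + \frac{15 \sqrt{1722}}{7} \approx 51.922$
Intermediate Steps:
$B = \frac{95}{14}$ ($B = 4 + \left(- \frac{3}{-2} + \frac{9}{7}\right) = 4 + \left(\left(-3\right) \left(- \frac{1}{2}\right) + 9 \cdot \frac{1}{7}\right) = 4 + \left(\frac{3}{2} + \frac{9}{7}\right) = 4 + \frac{39}{14} = \frac{95}{14} \approx 6.7857$)
$30 \sqrt{2 + B} - 37 = 30 \sqrt{2 + \frac{95}{14}} - 37 = 30 \sqrt{\frac{123}{14}} - 37 = 30 \frac{\sqrt{1722}}{14} - 37 = \frac{15 \sqrt{1722}}{7} - 37 = -37 + \frac{15 \sqrt{1722}}{7}$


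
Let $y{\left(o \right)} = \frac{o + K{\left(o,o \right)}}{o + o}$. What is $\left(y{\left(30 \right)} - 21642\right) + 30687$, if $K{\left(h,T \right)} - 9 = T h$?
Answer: $\frac{181213}{20} \approx 9060.7$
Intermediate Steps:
$K{\left(h,T \right)} = 9 + T h$
$y{\left(o \right)} = \frac{9 + o + o^{2}}{2 o}$ ($y{\left(o \right)} = \frac{o + \left(9 + o o\right)}{o + o} = \frac{o + \left(9 + o^{2}\right)}{2 o} = \left(9 + o + o^{2}\right) \frac{1}{2 o} = \frac{9 + o + o^{2}}{2 o}$)
$\left(y{\left(30 \right)} - 21642\right) + 30687 = \left(\frac{9 + 30 + 30^{2}}{2 \cdot 30} - 21642\right) + 30687 = \left(\frac{1}{2} \cdot \frac{1}{30} \left(9 + 30 + 900\right) - 21642\right) + 30687 = \left(\frac{1}{2} \cdot \frac{1}{30} \cdot 939 - 21642\right) + 30687 = \left(\frac{313}{20} - 21642\right) + 30687 = - \frac{432527}{20} + 30687 = \frac{181213}{20}$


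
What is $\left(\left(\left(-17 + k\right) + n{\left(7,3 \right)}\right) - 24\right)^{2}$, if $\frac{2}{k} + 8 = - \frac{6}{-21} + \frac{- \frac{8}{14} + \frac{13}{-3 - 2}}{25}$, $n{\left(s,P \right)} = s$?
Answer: $\frac{55236280576}{47073321} \approx 1173.4$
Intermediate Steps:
$k = - \frac{1750}{6861}$ ($k = \frac{2}{-8 + \left(- \frac{6}{-21} + \frac{- \frac{8}{14} + \frac{13}{-3 - 2}}{25}\right)} = \frac{2}{-8 + \left(\left(-6\right) \left(- \frac{1}{21}\right) + \left(\left(-8\right) \frac{1}{14} + \frac{13}{-3 - 2}\right) \frac{1}{25}\right)} = \frac{2}{-8 + \left(\frac{2}{7} + \left(- \frac{4}{7} + \frac{13}{-5}\right) \frac{1}{25}\right)} = \frac{2}{-8 + \left(\frac{2}{7} + \left(- \frac{4}{7} + 13 \left(- \frac{1}{5}\right)\right) \frac{1}{25}\right)} = \frac{2}{-8 + \left(\frac{2}{7} + \left(- \frac{4}{7} - \frac{13}{5}\right) \frac{1}{25}\right)} = \frac{2}{-8 + \left(\frac{2}{7} - \frac{111}{875}\right)} = \frac{2}{-8 + \frac{139}{875}} = \frac{2}{- \frac{6861}{875}} = 2 \left(- \frac{875}{6861}\right) = - \frac{1750}{6861} \approx -0.25506$)
$\left(\left(\left(-17 + k\right) + n{\left(7,3 \right)}\right) - 24\right)^{2} = \left(\left(\left(-17 - \frac{1750}{6861}\right) + 7\right) - 24\right)^{2} = \left(\left(- \frac{118387}{6861} + 7\right) - 24\right)^{2} = \left(- \frac{70360}{6861} - 24\right)^{2} = \left(- \frac{235024}{6861}\right)^{2} = \frac{55236280576}{47073321}$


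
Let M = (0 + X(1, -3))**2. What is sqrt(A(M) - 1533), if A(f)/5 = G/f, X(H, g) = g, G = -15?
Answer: 68*I*sqrt(3)/3 ≈ 39.26*I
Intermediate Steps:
M = 9 (M = (0 - 3)**2 = (-3)**2 = 9)
A(f) = -75/f (A(f) = 5*(-15/f) = -75/f)
sqrt(A(M) - 1533) = sqrt(-75/9 - 1533) = sqrt(-75*1/9 - 1533) = sqrt(-25/3 - 1533) = sqrt(-4624/3) = 68*I*sqrt(3)/3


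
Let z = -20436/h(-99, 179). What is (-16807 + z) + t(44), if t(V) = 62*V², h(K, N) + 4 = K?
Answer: 10652611/103 ≈ 1.0342e+5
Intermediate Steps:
h(K, N) = -4 + K
z = 20436/103 (z = -20436/(-4 - 99) = -20436/(-103) = -20436*(-1/103) = 20436/103 ≈ 198.41)
(-16807 + z) + t(44) = (-16807 + 20436/103) + 62*44² = -1710685/103 + 62*1936 = -1710685/103 + 120032 = 10652611/103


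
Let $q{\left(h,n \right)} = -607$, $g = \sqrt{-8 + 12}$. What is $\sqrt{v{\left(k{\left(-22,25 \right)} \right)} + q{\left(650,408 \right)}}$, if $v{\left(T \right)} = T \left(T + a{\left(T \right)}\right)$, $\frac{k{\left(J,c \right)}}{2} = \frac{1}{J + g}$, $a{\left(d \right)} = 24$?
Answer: $\frac{3 i \sqrt{6771}}{10} \approx 24.686 i$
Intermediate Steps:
$g = 2$ ($g = \sqrt{4} = 2$)
$k{\left(J,c \right)} = \frac{2}{2 + J}$ ($k{\left(J,c \right)} = \frac{2}{J + 2} = \frac{2}{2 + J}$)
$v{\left(T \right)} = T \left(24 + T\right)$ ($v{\left(T \right)} = T \left(T + 24\right) = T \left(24 + T\right)$)
$\sqrt{v{\left(k{\left(-22,25 \right)} \right)} + q{\left(650,408 \right)}} = \sqrt{\frac{2}{2 - 22} \left(24 + \frac{2}{2 - 22}\right) - 607} = \sqrt{\frac{2}{-20} \left(24 + \frac{2}{-20}\right) - 607} = \sqrt{2 \left(- \frac{1}{20}\right) \left(24 + 2 \left(- \frac{1}{20}\right)\right) - 607} = \sqrt{- \frac{24 - \frac{1}{10}}{10} - 607} = \sqrt{\left(- \frac{1}{10}\right) \frac{239}{10} - 607} = \sqrt{- \frac{239}{100} - 607} = \sqrt{- \frac{60939}{100}} = \frac{3 i \sqrt{6771}}{10}$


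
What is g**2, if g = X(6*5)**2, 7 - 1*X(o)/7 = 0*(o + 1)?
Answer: 5764801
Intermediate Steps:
X(o) = 49 (X(o) = 49 - 0*(o + 1) = 49 - 0*(1 + o) = 49 - 7*0 = 49 + 0 = 49)
g = 2401 (g = 49**2 = 2401)
g**2 = 2401**2 = 5764801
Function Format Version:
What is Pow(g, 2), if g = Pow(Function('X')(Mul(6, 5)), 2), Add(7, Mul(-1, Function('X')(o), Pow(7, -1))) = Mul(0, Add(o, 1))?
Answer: 5764801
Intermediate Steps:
Function('X')(o) = 49 (Function('X')(o) = Add(49, Mul(-7, Mul(0, Add(o, 1)))) = Add(49, Mul(-7, Mul(0, Add(1, o)))) = Add(49, Mul(-7, 0)) = Add(49, 0) = 49)
g = 2401 (g = Pow(49, 2) = 2401)
Pow(g, 2) = Pow(2401, 2) = 5764801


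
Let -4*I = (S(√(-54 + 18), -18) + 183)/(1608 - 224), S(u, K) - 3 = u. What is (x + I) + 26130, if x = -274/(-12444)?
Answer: 225011810525/8611248 - 3*I/2768 ≈ 26130.0 - 0.0010838*I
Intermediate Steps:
S(u, K) = 3 + u
I = -93/2768 - 3*I/2768 (I = -((3 + √(-54 + 18)) + 183)/(4*(1608 - 224)) = -((3 + √(-36)) + 183)/(4*1384) = -((3 + 6*I) + 183)/(4*1384) = -(186 + 6*I)/(4*1384) = -(93/692 + 3*I/692)/4 = -93/2768 - 3*I/2768 ≈ -0.033598 - 0.0010838*I)
x = 137/6222 (x = -274*(-1/12444) = 137/6222 ≈ 0.022019)
(x + I) + 26130 = (137/6222 + (-93/2768 - 3*I/2768)) + 26130 = (-99715/8611248 - 3*I/2768) + 26130 = 225011810525/8611248 - 3*I/2768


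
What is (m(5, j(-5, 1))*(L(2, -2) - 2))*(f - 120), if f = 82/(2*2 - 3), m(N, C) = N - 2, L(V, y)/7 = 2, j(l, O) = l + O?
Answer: -1368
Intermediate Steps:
j(l, O) = O + l
L(V, y) = 14 (L(V, y) = 7*2 = 14)
m(N, C) = -2 + N
f = 82 (f = 82/(4 - 3) = 82/1 = 82*1 = 82)
(m(5, j(-5, 1))*(L(2, -2) - 2))*(f - 120) = ((-2 + 5)*(14 - 2))*(82 - 120) = (3*12)*(-38) = 36*(-38) = -1368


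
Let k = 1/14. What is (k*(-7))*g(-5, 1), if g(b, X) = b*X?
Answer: 5/2 ≈ 2.5000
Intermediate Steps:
g(b, X) = X*b
k = 1/14 ≈ 0.071429
(k*(-7))*g(-5, 1) = ((1/14)*(-7))*(1*(-5)) = -½*(-5) = 5/2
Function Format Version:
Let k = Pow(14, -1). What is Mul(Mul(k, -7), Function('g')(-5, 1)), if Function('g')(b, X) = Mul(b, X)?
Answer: Rational(5, 2) ≈ 2.5000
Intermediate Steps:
Function('g')(b, X) = Mul(X, b)
k = Rational(1, 14) ≈ 0.071429
Mul(Mul(k, -7), Function('g')(-5, 1)) = Mul(Mul(Rational(1, 14), -7), Mul(1, -5)) = Mul(Rational(-1, 2), -5) = Rational(5, 2)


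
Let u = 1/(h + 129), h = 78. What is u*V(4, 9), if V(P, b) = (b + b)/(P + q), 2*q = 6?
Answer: 2/161 ≈ 0.012422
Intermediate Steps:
q = 3 (q = (½)*6 = 3)
V(P, b) = 2*b/(3 + P) (V(P, b) = (b + b)/(P + 3) = (2*b)/(3 + P) = 2*b/(3 + P))
u = 1/207 (u = 1/(78 + 129) = 1/207 ≈ 0.0048309)
u*V(4, 9) = (2*9/(3 + 4))/207 = (2*9/7)/207 = (2*9*(⅐))/207 = (1/207)*(18/7) = 2/161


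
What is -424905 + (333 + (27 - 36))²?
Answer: -319929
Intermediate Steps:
-424905 + (333 + (27 - 36))² = -424905 + (333 - 9)² = -424905 + 324² = -424905 + 104976 = -319929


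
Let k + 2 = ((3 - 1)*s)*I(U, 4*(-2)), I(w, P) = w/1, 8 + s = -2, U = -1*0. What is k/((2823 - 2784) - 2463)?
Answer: 1/1212 ≈ 0.00082508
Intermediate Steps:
U = 0
s = -10 (s = -8 - 2 = -10)
I(w, P) = w (I(w, P) = w*1 = w)
k = -2 (k = -2 + ((3 - 1)*(-10))*0 = -2 + (2*(-10))*0 = -2 - 20*0 = -2 + 0 = -2)
k/((2823 - 2784) - 2463) = -2/((2823 - 2784) - 2463) = -2/(39 - 2463) = -2/(-2424) = -2*(-1/2424) = 1/1212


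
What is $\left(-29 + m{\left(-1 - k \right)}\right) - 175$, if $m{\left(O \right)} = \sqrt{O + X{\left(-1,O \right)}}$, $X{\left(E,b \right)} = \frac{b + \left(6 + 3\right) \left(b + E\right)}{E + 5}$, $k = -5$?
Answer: $-204 + \frac{\sqrt{47}}{2} \approx -200.57$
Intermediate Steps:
$X{\left(E,b \right)} = \frac{9 E + 10 b}{5 + E}$ ($X{\left(E,b \right)} = \frac{b + 9 \left(E + b\right)}{5 + E} = \frac{b + \left(9 E + 9 b\right)}{5 + E} = \frac{9 E + 10 b}{5 + E}$)
$m{\left(O \right)} = \sqrt{- \frac{9}{4} + \frac{7 O}{2}}$ ($m{\left(O \right)} = \sqrt{O + \frac{9 \left(-1\right) + 10 O}{5 - 1}} = \sqrt{O + \frac{-9 + 10 O}{4}} = \sqrt{O + \left(- \frac{9}{4} + \frac{5 O}{2}\right)} = \sqrt{- \frac{9}{4} + \frac{7 O}{2}}$)
$\left(-29 + m{\left(-1 - k \right)}\right) - 175 = \left(-29 + \frac{\sqrt{-9 + 14 \left(-1 - -5\right)}}{2}\right) - 175 = \left(-29 + \frac{\sqrt{-9 + 14 \left(-1 + 5\right)}}{2}\right) - 175 = \left(-29 + \frac{\sqrt{-9 + 14 \cdot 4}}{2}\right) - 175 = \left(-29 + \frac{\sqrt{-9 + 56}}{2}\right) - 175 = \left(-29 + \frac{\sqrt{47}}{2}\right) - 175 = -204 + \frac{\sqrt{47}}{2}$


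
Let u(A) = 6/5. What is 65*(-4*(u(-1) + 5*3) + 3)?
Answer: -4017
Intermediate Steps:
u(A) = 6/5 (u(A) = 6*(1/5) = 6/5)
65*(-4*(u(-1) + 5*3) + 3) = 65*(-4*(6/5 + 5*3) + 3) = 65*(-4*(6/5 + 15) + 3) = 65*(-4*81/5 + 3) = 65*(-324/5 + 3) = 65*(-309/5) = -4017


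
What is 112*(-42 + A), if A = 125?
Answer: 9296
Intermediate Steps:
112*(-42 + A) = 112*(-42 + 125) = 112*83 = 9296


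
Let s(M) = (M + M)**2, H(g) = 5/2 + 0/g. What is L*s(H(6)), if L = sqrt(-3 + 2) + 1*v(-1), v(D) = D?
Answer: -25 + 25*I ≈ -25.0 + 25.0*I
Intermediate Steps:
H(g) = 5/2 (H(g) = 5*(1/2) + 0 = 5/2 + 0 = 5/2)
s(M) = 4*M**2 (s(M) = (2*M)**2 = 4*M**2)
L = -1 + I (L = sqrt(-3 + 2) + 1*(-1) = sqrt(-1) - 1 = I - 1 = -1 + I ≈ -1.0 + 1.0*I)
L*s(H(6)) = (-1 + I)*(4*(5/2)**2) = (-1 + I)*(4*(25/4)) = (-1 + I)*25 = -25 + 25*I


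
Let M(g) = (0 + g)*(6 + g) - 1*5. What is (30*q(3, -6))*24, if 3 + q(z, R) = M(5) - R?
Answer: 38160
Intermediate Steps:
M(g) = -5 + g*(6 + g) (M(g) = g*(6 + g) - 5 = -5 + g*(6 + g))
q(z, R) = 47 - R (q(z, R) = -3 + ((-5 + 5² + 6*5) - R) = -3 + ((-5 + 25 + 30) - R) = -3 + (50 - R) = 47 - R)
(30*q(3, -6))*24 = (30*(47 - 1*(-6)))*24 = (30*(47 + 6))*24 = (30*53)*24 = 1590*24 = 38160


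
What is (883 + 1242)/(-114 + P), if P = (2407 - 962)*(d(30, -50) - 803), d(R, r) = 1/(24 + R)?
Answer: -114750/62662801 ≈ -0.0018312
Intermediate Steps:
P = -62656645/54 (P = (2407 - 962)*(1/(24 + 30) - 803) = 1445*(1/54 - 803) = 1445*(-43361/54) = -62656645/54 ≈ -1.1603e+6)
(883 + 1242)/(-114 + P) = (883 + 1242)/(-114 - 62656645/54) = 2125/(-62662801/54) = 2125*(-54/62662801) = -114750/62662801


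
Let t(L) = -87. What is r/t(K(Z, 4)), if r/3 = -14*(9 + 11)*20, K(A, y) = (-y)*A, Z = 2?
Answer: 5600/29 ≈ 193.10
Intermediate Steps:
K(A, y) = -A*y
r = -16800 (r = 3*(-14*(9 + 11)*20) = 3*(-14*20*20) = 3*(-280*20) = 3*(-5600) = -16800)
r/t(K(Z, 4)) = -16800/(-87) = -16800*(-1/87) = 5600/29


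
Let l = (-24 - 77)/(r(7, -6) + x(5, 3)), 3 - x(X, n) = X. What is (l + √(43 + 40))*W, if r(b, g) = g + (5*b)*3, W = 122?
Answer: -12322/97 + 122*√83 ≈ 984.44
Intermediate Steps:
x(X, n) = 3 - X
r(b, g) = g + 15*b
l = -101/97 (l = (-24 - 77)/((-6 + 15*7) + (3 - 1*5)) = -101/((-6 + 105) + (3 - 5)) = -101/(99 - 2) = -101/97 ≈ -1.0412)
(l + √(43 + 40))*W = (-101/97 + √(43 + 40))*122 = (-101/97 + √83)*122 = -12322/97 + 122*√83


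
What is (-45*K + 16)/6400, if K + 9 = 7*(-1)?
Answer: 23/200 ≈ 0.11500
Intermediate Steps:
K = -16 (K = -9 + 7*(-1) = -9 - 7 = -16)
(-45*K + 16)/6400 = (-45*(-16) + 16)/6400 = (720 + 16)*(1/6400) = 736*(1/6400) = 23/200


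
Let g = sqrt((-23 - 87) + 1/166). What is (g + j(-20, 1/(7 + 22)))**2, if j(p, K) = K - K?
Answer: -18259/166 ≈ -109.99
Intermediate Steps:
j(p, K) = 0
g = 31*I*sqrt(3154)/166 (g = sqrt(-110 + 1/166) = sqrt(-18259/166) = 31*I*sqrt(3154)/166 ≈ 10.488*I)
(g + j(-20, 1/(7 + 22)))**2 = (31*I*sqrt(3154)/166 + 0)**2 = (31*I*sqrt(3154)/166)**2 = -18259/166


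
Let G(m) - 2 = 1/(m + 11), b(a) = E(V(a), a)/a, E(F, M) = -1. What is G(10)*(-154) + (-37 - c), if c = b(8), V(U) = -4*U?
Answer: -8453/24 ≈ -352.21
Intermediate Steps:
b(a) = -1/a
G(m) = 2 + 1/(11 + m) (G(m) = 2 + 1/(m + 11) = 2 + 1/(11 + m))
c = -⅛ (c = -1/8 = -1*⅛ = -⅛ ≈ -0.12500)
G(10)*(-154) + (-37 - c) = ((23 + 2*10)/(11 + 10))*(-154) + (-37 - 1*(-⅛)) = ((23 + 20)/21)*(-154) + (-37 + ⅛) = ((1/21)*43)*(-154) - 295/8 = (43/21)*(-154) - 295/8 = -946/3 - 295/8 = -8453/24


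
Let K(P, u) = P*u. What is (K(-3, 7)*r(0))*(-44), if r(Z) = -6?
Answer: -5544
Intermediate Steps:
(K(-3, 7)*r(0))*(-44) = (-3*7*(-6))*(-44) = -21*(-6)*(-44) = 126*(-44) = -5544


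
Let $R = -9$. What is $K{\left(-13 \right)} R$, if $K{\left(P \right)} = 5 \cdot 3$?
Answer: $-135$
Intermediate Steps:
$K{\left(P \right)} = 15$
$K{\left(-13 \right)} R = 15 \left(-9\right) = -135$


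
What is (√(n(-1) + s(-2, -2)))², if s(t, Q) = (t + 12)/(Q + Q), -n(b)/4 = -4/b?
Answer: -37/2 ≈ -18.500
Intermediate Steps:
n(b) = 16/b (n(b) = -(-16)/b = 16/b)
s(t, Q) = (12 + t)/(2*Q) (s(t, Q) = (12 + t)/((2*Q)) = (12 + t)*(1/(2*Q)) = (12 + t)/(2*Q))
(√(n(-1) + s(-2, -2)))² = (√(16/(-1) + (½)*(12 - 2)/(-2)))² = (√(16*(-1) + (½)*(-½)*10))² = (√(-16 - 5/2))² = (√(-37/2))² = (I*√74/2)² = -37/2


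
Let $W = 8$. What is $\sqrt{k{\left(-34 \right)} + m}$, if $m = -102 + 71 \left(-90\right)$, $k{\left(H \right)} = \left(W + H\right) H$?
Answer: $2 i \sqrt{1402} \approx 74.887 i$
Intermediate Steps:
$k{\left(H \right)} = H \left(8 + H\right)$ ($k{\left(H \right)} = \left(8 + H\right) H = H \left(8 + H\right)$)
$m = -6492$ ($m = -102 - 6390 = -6492$)
$\sqrt{k{\left(-34 \right)} + m} = \sqrt{- 34 \left(8 - 34\right) - 6492} = \sqrt{\left(-34\right) \left(-26\right) - 6492} = \sqrt{884 - 6492} = \sqrt{-5608} = 2 i \sqrt{1402}$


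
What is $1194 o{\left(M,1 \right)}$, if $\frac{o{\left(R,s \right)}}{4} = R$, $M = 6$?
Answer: $28656$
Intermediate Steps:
$o{\left(R,s \right)} = 4 R$
$1194 o{\left(M,1 \right)} = 1194 \cdot 4 \cdot 6 = 1194 \cdot 24 = 28656$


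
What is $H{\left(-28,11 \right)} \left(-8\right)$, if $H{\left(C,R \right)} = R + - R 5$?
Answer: $352$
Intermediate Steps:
$H{\left(C,R \right)} = - 4 R$ ($H{\left(C,R \right)} = R - 5 R = - 4 R$)
$H{\left(-28,11 \right)} \left(-8\right) = \left(-4\right) 11 \left(-8\right) = \left(-44\right) \left(-8\right) = 352$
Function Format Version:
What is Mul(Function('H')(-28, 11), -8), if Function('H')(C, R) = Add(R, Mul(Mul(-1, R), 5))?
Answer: 352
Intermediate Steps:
Function('H')(C, R) = Mul(-4, R) (Function('H')(C, R) = Add(R, Mul(-5, R)) = Mul(-4, R))
Mul(Function('H')(-28, 11), -8) = Mul(Mul(-4, 11), -8) = Mul(-44, -8) = 352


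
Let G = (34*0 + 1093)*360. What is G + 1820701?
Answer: 2214181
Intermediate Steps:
G = 393480 (G = (0 + 1093)*360 = 1093*360 = 393480)
G + 1820701 = 393480 + 1820701 = 2214181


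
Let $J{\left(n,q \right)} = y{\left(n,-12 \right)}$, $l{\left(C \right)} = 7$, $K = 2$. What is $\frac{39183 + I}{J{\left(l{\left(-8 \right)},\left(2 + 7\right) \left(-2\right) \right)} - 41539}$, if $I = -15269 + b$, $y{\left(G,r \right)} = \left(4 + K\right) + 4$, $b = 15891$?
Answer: $- \frac{39805}{41529} \approx -0.95849$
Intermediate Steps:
$y{\left(G,r \right)} = 10$ ($y{\left(G,r \right)} = \left(4 + 2\right) + 4 = 6 + 4 = 10$)
$J{\left(n,q \right)} = 10$
$I = 622$ ($I = -15269 + 15891 = 622$)
$\frac{39183 + I}{J{\left(l{\left(-8 \right)},\left(2 + 7\right) \left(-2\right) \right)} - 41539} = \frac{39183 + 622}{10 - 41539} = \frac{39805}{-41529} = 39805 \left(- \frac{1}{41529}\right) = - \frac{39805}{41529}$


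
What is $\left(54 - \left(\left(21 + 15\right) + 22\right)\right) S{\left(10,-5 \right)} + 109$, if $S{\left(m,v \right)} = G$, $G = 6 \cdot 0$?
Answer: $109$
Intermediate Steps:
$G = 0$
$S{\left(m,v \right)} = 0$
$\left(54 - \left(\left(21 + 15\right) + 22\right)\right) S{\left(10,-5 \right)} + 109 = \left(54 - \left(\left(21 + 15\right) + 22\right)\right) 0 + 109 = \left(54 - \left(36 + 22\right)\right) 0 + 109 = \left(54 - 58\right) 0 + 109 = \left(-4\right) 0 + 109 = 0 + 109 = 109$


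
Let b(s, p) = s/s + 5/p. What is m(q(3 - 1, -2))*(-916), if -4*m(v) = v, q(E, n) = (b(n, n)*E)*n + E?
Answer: 1832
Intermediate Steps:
b(s, p) = 1 + 5/p
q(E, n) = E + E*(5 + n) (q(E, n) = (((5 + n)/n)*E)*n + E = (E*(5 + n)/n)*n + E = E*(5 + n) + E = E + E*(5 + n))
m(v) = -v/4
m(q(3 - 1, -2))*(-916) = -(3 - 1)*(6 - 2)/4*(-916) = -4/2*(-916) = -¼*8*(-916) = -2*(-916) = 1832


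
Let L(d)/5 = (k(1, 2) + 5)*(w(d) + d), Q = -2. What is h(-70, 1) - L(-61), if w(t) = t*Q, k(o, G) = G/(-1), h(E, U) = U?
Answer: -914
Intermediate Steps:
k(o, G) = -G (k(o, G) = G*(-1) = -G)
w(t) = -2*t (w(t) = t*(-2) = -2*t)
L(d) = -15*d (L(d) = 5*((-1*2 + 5)*(-2*d + d)) = 5*((-2 + 5)*(-d)) = 5*(3*(-d)) = 5*(-3*d) = -15*d)
h(-70, 1) - L(-61) = 1 - (-15)*(-61) = 1 - 1*915 = 1 - 915 = -914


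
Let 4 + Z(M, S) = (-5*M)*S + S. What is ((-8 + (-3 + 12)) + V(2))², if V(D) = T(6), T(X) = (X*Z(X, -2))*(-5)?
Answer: 2621161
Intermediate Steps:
Z(M, S) = -4 + S - 5*M*S (Z(M, S) = -4 + ((-5*M)*S + S) = -4 + (-5*M*S + S) = -4 + (S - 5*M*S) = -4 + S - 5*M*S)
T(X) = -5*X*(-6 + 10*X) (T(X) = (X*(-4 - 2 - 5*X*(-2)))*(-5) = (X*(-4 - 2 + 10*X))*(-5) = (X*(-6 + 10*X))*(-5) = -5*X*(-6 + 10*X))
V(D) = -1620 (V(D) = 10*6*(3 - 5*6) = 10*6*(3 - 30) = 10*6*(-27) = -1620)
((-8 + (-3 + 12)) + V(2))² = ((-8 + (-3 + 12)) - 1620)² = ((-8 + 9) - 1620)² = (1 - 1620)² = (-1619)² = 2621161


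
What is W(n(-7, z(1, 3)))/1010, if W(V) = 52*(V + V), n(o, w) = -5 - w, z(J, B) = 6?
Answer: -572/505 ≈ -1.1327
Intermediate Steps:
W(V) = 104*V (W(V) = 52*(2*V) = 104*V)
W(n(-7, z(1, 3)))/1010 = (104*(-5 - 1*6))/1010 = (104*(-5 - 6))*(1/1010) = (104*(-11))*(1/1010) = -1144*1/1010 = -572/505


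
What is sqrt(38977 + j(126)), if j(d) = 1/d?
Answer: sqrt(68755442)/42 ≈ 197.43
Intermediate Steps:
sqrt(38977 + j(126)) = sqrt(38977 + 1/126) = sqrt(4911103/126) = sqrt(68755442)/42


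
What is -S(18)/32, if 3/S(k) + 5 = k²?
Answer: -3/10208 ≈ -0.00029389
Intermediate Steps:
S(k) = 3/(-5 + k²)
-S(18)/32 = -3/(-5 + 18²)/32 = -3/(-5 + 324)/32 = -3/319/32 = -3*(1/319)/32 = -3/(319*32) = -1*3/10208 = -3/10208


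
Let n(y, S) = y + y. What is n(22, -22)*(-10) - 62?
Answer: -502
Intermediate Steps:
n(y, S) = 2*y
n(22, -22)*(-10) - 62 = (2*22)*(-10) - 62 = 44*(-10) - 62 = -440 - 62 = -502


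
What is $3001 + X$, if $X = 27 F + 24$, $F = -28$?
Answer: $2269$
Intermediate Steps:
$X = -732$ ($X = 27 \left(-28\right) + 24 = -756 + 24 = -732$)
$3001 + X = 3001 - 732 = 2269$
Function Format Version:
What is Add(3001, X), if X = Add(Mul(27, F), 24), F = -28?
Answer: 2269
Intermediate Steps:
X = -732 (X = Add(Mul(27, -28), 24) = Add(-756, 24) = -732)
Add(3001, X) = Add(3001, -732) = 2269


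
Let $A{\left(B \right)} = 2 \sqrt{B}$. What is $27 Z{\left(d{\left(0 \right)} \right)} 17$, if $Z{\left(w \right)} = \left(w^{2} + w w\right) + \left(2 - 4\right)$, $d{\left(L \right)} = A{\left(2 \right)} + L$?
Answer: $6426$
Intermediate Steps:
$d{\left(L \right)} = L + 2 \sqrt{2}$ ($d{\left(L \right)} = 2 \sqrt{2} + L = L + 2 \sqrt{2}$)
$Z{\left(w \right)} = -2 + 2 w^{2}$ ($Z{\left(w \right)} = \left(w^{2} + w^{2}\right) - 2 = 2 w^{2} - 2 = -2 + 2 w^{2}$)
$27 Z{\left(d{\left(0 \right)} \right)} 17 = 27 \left(-2 + 2 \left(0 + 2 \sqrt{2}\right)^{2}\right) 17 = 27 \left(-2 + 2 \left(2 \sqrt{2}\right)^{2}\right) 17 = 27 \left(-2 + 2 \cdot 8\right) 17 = 27 \left(-2 + 16\right) 17 = 27 \cdot 14 \cdot 17 = 378 \cdot 17 = 6426$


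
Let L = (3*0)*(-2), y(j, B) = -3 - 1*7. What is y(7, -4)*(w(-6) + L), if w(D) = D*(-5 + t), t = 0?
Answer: -300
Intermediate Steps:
y(j, B) = -10 (y(j, B) = -3 - 7 = -10)
L = 0 (L = 0*(-2) = 0)
w(D) = -5*D (w(D) = D*(-5 + 0) = D*(-5) = -5*D)
y(7, -4)*(w(-6) + L) = -10*(-5*(-6) + 0) = -10*(30 + 0) = -10*30 = -300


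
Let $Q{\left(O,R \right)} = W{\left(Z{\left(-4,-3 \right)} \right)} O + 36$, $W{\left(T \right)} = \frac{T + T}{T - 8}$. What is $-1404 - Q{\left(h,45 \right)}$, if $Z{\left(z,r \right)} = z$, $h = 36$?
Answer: $-1464$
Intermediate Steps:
$W{\left(T \right)} = \frac{2 T}{-8 + T}$
$Q{\left(O,R \right)} = 36 + \frac{2 O}{3}$ ($Q{\left(O,R \right)} = 2 \left(-4\right) \frac{1}{-8 - 4} O + 36 = 2 \left(-4\right) \frac{1}{-12} O + 36 = 2 \left(-4\right) \left(- \frac{1}{12}\right) O + 36 = \frac{2 O}{3} + 36 = 36 + \frac{2 O}{3}$)
$-1404 - Q{\left(h,45 \right)} = -1404 - \left(36 + \frac{2}{3} \cdot 36\right) = -1404 - \left(36 + 24\right) = -1404 - 60 = -1464$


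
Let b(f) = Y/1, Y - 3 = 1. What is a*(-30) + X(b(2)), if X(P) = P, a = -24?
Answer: 724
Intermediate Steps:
Y = 4 (Y = 3 + 1 = 4)
b(f) = 4 (b(f) = 4/1 = 4*1 = 4)
a*(-30) + X(b(2)) = -24*(-30) + 4 = 720 + 4 = 724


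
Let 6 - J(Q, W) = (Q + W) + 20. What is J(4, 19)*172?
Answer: -6364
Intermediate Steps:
J(Q, W) = -14 - Q - W (J(Q, W) = 6 - ((Q + W) + 20) = 6 - (20 + Q + W) = 6 + (-20 - Q - W) = -14 - Q - W)
J(4, 19)*172 = (-14 - 1*4 - 1*19)*172 = (-14 - 4 - 19)*172 = -37*172 = -6364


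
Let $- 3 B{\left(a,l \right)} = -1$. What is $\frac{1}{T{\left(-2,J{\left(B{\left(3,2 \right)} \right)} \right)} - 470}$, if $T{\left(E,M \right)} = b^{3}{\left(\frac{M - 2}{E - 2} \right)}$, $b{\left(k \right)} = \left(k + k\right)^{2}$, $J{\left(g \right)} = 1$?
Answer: $- \frac{64}{30079} \approx -0.0021277$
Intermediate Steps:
$B{\left(a,l \right)} = \frac{1}{3}$ ($B{\left(a,l \right)} = \left(- \frac{1}{3}\right) \left(-1\right) = \frac{1}{3}$)
$b{\left(k \right)} = 4 k^{2}$ ($b{\left(k \right)} = \left(2 k\right)^{2} = 4 k^{2}$)
$T{\left(E,M \right)} = \frac{64 \left(-2 + M\right)^{6}}{\left(-2 + E\right)^{6}}$ ($T{\left(E,M \right)} = \left(4 \left(\frac{M - 2}{E - 2}\right)^{2}\right)^{3} = \left(4 \left(\frac{-2 + M}{-2 + E}\right)^{2}\right)^{3} = \left(4 \frac{\left(-2 + M\right)^{2}}{\left(-2 + E\right)^{2}}\right)^{3} = \left(\frac{4 \left(-2 + M\right)^{2}}{\left(-2 + E\right)^{2}}\right)^{3} = \frac{64 \left(-2 + M\right)^{6}}{\left(-2 + E\right)^{6}}$)
$\frac{1}{T{\left(-2,J{\left(B{\left(3,2 \right)} \right)} \right)} - 470} = \frac{1}{\frac{64 \left(-2 + 1\right)^{6}}{\left(-2 - 2\right)^{6}} - 470} = \frac{1}{\frac{64 \left(-1\right)^{6}}{4096} - 470} = \frac{1}{64 \cdot \frac{1}{4096} \cdot 1 - 470} = \frac{1}{\frac{1}{64} - 470} = \frac{1}{- \frac{30079}{64}} = - \frac{64}{30079}$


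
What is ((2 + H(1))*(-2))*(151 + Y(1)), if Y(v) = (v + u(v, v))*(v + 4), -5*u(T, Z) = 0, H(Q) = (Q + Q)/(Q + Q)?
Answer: -936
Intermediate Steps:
H(Q) = 1 (H(Q) = (2*Q)/((2*Q)) = (2*Q)*(1/(2*Q)) = 1)
u(T, Z) = 0 (u(T, Z) = -⅕*0 = 0)
Y(v) = v*(4 + v) (Y(v) = (v + 0)*(v + 4) = v*(4 + v))
((2 + H(1))*(-2))*(151 + Y(1)) = ((2 + 1)*(-2))*(151 + 1*(4 + 1)) = (3*(-2))*(151 + 1*5) = -6*(151 + 5) = -6*156 = -936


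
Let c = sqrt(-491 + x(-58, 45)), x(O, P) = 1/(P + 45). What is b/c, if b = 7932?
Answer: -23796*I*sqrt(441890)/44189 ≈ -357.97*I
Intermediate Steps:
x(O, P) = 1/(45 + P)
c = I*sqrt(441890)/30 (c = sqrt(-491 + 1/(45 + 45)) = sqrt(-491 + 1/90) = sqrt(-44189/90) = I*sqrt(441890)/30 ≈ 22.158*I)
b/c = 7932/((I*sqrt(441890)/30)) = 7932*(-3*I*sqrt(441890)/44189) = -23796*I*sqrt(441890)/44189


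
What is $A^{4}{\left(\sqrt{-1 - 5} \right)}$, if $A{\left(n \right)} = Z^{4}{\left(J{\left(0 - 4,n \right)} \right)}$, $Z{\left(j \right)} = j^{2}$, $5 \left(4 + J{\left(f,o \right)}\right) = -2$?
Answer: $\frac{9068298061633453450429559033030337013743616}{23283064365386962890625} \approx 3.8948 \cdot 10^{20}$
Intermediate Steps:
$J{\left(f,o \right)} = - \frac{22}{5}$ ($J{\left(f,o \right)} = -4 + \frac{1}{5} \left(-2\right) = -4 - \frac{2}{5} = - \frac{22}{5}$)
$A{\left(n \right)} = \frac{54875873536}{390625}$ ($A{\left(n \right)} = \left(\left(- \frac{22}{5}\right)^{2}\right)^{4} = \left(\frac{484}{25}\right)^{4} = \frac{54875873536}{390625}$)
$A^{4}{\left(\sqrt{-1 - 5} \right)} = \left(\frac{54875873536}{390625}\right)^{4} = \frac{9068298061633453450429559033030337013743616}{23283064365386962890625}$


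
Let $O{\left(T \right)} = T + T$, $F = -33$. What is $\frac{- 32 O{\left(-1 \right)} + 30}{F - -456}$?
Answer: $\frac{2}{9} \approx 0.22222$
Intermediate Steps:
$O{\left(T \right)} = 2 T$
$\frac{- 32 O{\left(-1 \right)} + 30}{F - -456} = \frac{- 32 \cdot 2 \left(-1\right) + 30}{-33 - -456} = \frac{\left(-32\right) \left(-2\right) + 30}{-33 + 456} = \frac{64 + 30}{423} = 94 \cdot \frac{1}{423} = \frac{2}{9}$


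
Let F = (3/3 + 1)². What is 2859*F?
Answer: 11436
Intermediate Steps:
F = 4 (F = (3*(⅓) + 1)² = (1 + 1)² = 2² = 4)
2859*F = 2859*4 = 11436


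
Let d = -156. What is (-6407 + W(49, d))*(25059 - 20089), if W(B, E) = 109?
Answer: -31301060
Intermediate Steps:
(-6407 + W(49, d))*(25059 - 20089) = (-6407 + 109)*(25059 - 20089) = -6298*4970 = -31301060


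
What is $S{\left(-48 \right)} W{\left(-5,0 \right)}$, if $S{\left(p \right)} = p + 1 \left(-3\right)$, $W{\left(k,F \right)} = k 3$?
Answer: $765$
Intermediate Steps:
$W{\left(k,F \right)} = 3 k$
$S{\left(p \right)} = -3 + p$ ($S{\left(p \right)} = p - 3 = -3 + p$)
$S{\left(-48 \right)} W{\left(-5,0 \right)} = \left(-3 - 48\right) 3 \left(-5\right) = \left(-51\right) \left(-15\right) = 765$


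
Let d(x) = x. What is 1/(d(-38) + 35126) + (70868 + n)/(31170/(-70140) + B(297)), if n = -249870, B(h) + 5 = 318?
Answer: -4894853838911/8546910480 ≈ -572.70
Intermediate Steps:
B(h) = 313 (B(h) = -5 + 318 = 313)
1/(d(-38) + 35126) + (70868 + n)/(31170/(-70140) + B(297)) = 1/(-38 + 35126) + (70868 - 249870)/(31170/(-70140) + 313) = 1/35088 - 179002/(31170*(-1/70140) + 313) = 1/35088 - 179002/(-1039/2338 + 313) = 1/35088 - 179002/730755/2338 = 1/35088 - 179002*2338/730755 = 1/35088 - 418506676/730755 = -4894853838911/8546910480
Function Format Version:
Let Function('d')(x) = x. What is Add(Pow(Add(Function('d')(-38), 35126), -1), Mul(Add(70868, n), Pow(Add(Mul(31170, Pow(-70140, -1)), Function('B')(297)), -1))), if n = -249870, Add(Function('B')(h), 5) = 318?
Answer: Rational(-4894853838911, 8546910480) ≈ -572.70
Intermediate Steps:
Function('B')(h) = 313 (Function('B')(h) = Add(-5, 318) = 313)
Add(Pow(Add(Function('d')(-38), 35126), -1), Mul(Add(70868, n), Pow(Add(Mul(31170, Pow(-70140, -1)), Function('B')(297)), -1))) = Add(Pow(Add(-38, 35126), -1), Mul(Add(70868, -249870), Pow(Add(Mul(31170, Pow(-70140, -1)), 313), -1))) = Add(Pow(35088, -1), Mul(-179002, Pow(Add(Mul(31170, Rational(-1, 70140)), 313), -1))) = Add(Rational(1, 35088), Mul(-179002, Pow(Add(Rational(-1039, 2338), 313), -1))) = Add(Rational(1, 35088), Mul(-179002, Pow(Rational(730755, 2338), -1))) = Add(Rational(1, 35088), Mul(-179002, Rational(2338, 730755))) = Add(Rational(1, 35088), Rational(-418506676, 730755)) = Rational(-4894853838911, 8546910480)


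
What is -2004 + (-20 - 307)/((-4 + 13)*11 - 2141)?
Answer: -4091841/2042 ≈ -2003.8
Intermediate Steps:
-2004 + (-20 - 307)/((-4 + 13)*11 - 2141) = -2004 - 327/(9*11 - 2141) = -2004 - 327/(99 - 2141) = -2004 - 327/(-2042) = -2004 - 327*(-1/2042) = -2004 + 327/2042 = -4091841/2042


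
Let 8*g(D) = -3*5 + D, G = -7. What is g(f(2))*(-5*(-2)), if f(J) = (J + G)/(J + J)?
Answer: -325/16 ≈ -20.313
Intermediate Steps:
f(J) = (-7 + J)/(2*J) (f(J) = (J - 7)/(J + J) = (-7 + J)/((2*J)) = (-7 + J)*(1/(2*J)) = (-7 + J)/(2*J))
g(D) = -15/8 + D/8 (g(D) = (-3*5 + D)/8 = (-15 + D)/8 = -15/8 + D/8)
g(f(2))*(-5*(-2)) = (-15/8 + ((½)*(-7 + 2)/2)/8)*(-5*(-2)) = (-15/8 + ((½)*(½)*(-5))/8)*10 = (-15/8 + (⅛)*(-5/4))*10 = (-15/8 - 5/32)*10 = -65/32*10 = -325/16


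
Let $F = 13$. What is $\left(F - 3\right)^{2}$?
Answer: $100$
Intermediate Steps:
$\left(F - 3\right)^{2} = \left(13 - 3\right)^{2} = 10^{2} = 100$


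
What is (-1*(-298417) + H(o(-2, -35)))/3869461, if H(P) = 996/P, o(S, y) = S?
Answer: 297919/3869461 ≈ 0.076992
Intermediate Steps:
(-1*(-298417) + H(o(-2, -35)))/3869461 = (-1*(-298417) + 996/(-2))/3869461 = (298417 + 996*(-½))*(1/3869461) = (298417 - 498)*(1/3869461) = 297919*(1/3869461) = 297919/3869461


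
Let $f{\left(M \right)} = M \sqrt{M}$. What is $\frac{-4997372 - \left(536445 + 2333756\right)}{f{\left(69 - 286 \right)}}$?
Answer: $- \frac{1123939 i \sqrt{217}}{6727} \approx - 2461.2 i$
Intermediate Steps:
$f{\left(M \right)} = M^{\frac{3}{2}}$
$\frac{-4997372 - \left(536445 + 2333756\right)}{f{\left(69 - 286 \right)}} = \frac{-4997372 - \left(536445 + 2333756\right)}{\left(69 - 286\right)^{\frac{3}{2}}} = \frac{-4997372 - 2870201}{\left(-217\right)^{\frac{3}{2}}} = \frac{-4997372 - 2870201}{\left(-217\right) i \sqrt{217}} = - 7867573 \frac{i \sqrt{217}}{47089} = - \frac{1123939 i \sqrt{217}}{6727}$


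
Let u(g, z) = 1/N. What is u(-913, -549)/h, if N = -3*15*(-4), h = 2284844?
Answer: 1/411271920 ≈ 2.4315e-9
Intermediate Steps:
N = 180 (N = -45*(-4) = 180)
u(g, z) = 1/180
u(-913, -549)/h = (1/180)/2284844 = (1/180)*(1/2284844) = 1/411271920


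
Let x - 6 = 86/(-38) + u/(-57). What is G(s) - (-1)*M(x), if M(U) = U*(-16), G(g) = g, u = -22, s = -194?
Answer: -14818/57 ≈ -259.96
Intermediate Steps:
x = 235/57 (x = 6 + (86/(-38) - 22/(-57)) = 6 + (86*(-1/38) - 22*(-1/57)) = 6 + (-43/19 + 22/57) = 6 - 107/57 = 235/57 ≈ 4.1228)
M(U) = -16*U
G(s) - (-1)*M(x) = -194 - (-1)*(-16*235/57) = -194 - (-1)*(-3760)/57 = -194 - 1*3760/57 = -194 - 3760/57 = -14818/57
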